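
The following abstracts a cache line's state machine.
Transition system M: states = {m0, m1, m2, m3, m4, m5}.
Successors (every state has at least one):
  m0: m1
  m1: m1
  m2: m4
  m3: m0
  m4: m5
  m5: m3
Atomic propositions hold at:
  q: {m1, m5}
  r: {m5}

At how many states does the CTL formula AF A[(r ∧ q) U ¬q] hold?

5

Sat(r ∧ q) = {m5}
Sat(¬q) = {m0, m2, m3, m4}
A[(r ∧ q) U ¬q]: least fixpoint, start Z0 = Sat(¬q) = {m0, m2, m3, m4}, add states in Sat(r ∧ q) with every successor in Z. Z1 = {m0, m2, m3, m4, m5}; fixed.
Sat(A[(r ∧ q) U ¬q]) = {m0, m2, m3, m4, m5}
AF A[(r ∧ q) U ¬q]: least fixpoint, start Z0 = {m0, m2, m3, m4, m5}, add states with every successor in Z. Already a fixed point.
Sat(AF A[(r ∧ q) U ¬q]) = {m0, m2, m3, m4, m5}
|Sat(AF A[(r ∧ q) U ¬q])| = |{m0, m2, m3, m4, m5}| = 5.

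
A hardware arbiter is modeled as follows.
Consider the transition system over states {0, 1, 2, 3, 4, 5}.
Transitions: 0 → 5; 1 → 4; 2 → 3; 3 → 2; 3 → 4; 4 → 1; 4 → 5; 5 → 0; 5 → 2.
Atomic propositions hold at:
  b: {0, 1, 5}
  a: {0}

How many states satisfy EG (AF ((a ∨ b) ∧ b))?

4

Sat(a ∨ b) = {0, 1, 5}
Sat((a ∨ b) ∧ b) = {0, 1, 5}
AF ((a ∨ b) ∧ b): least fixpoint, start Z0 = {0, 1, 5}, add states with every successor in Z. Z1 = {0, 1, 4, 5}; fixed.
Sat(AF ((a ∨ b) ∧ b)) = {0, 1, 4, 5}
EG (AF ((a ∨ b) ∧ b)): greatest fixpoint, start Z0 = {0, 1, 4, 5}, keep only states in Sat with some successor in Z. Already a fixed point.
Sat(EG (AF ((a ∨ b) ∧ b))) = {0, 1, 4, 5}
|Sat(EG (AF ((a ∨ b) ∧ b)))| = |{0, 1, 4, 5}| = 4.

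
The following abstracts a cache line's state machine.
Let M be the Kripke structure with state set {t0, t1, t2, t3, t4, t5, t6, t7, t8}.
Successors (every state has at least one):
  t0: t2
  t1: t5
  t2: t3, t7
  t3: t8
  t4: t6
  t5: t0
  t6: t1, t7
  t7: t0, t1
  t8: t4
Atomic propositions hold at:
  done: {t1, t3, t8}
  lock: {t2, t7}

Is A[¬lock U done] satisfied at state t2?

Sat(¬lock) = {t0, t1, t3, t4, t5, t6, t8}
A[¬lock U done]: least fixpoint, start Z0 = Sat(done) = {t1, t3, t8}, add states in Sat(¬lock) with every successor in Z. Already a fixed point.
Sat(A[¬lock U done]) = {t1, t3, t8}
t2 ∉ Sat(A[¬lock U done]) = {t1, t3, t8}, so the formula does not hold at t2.

No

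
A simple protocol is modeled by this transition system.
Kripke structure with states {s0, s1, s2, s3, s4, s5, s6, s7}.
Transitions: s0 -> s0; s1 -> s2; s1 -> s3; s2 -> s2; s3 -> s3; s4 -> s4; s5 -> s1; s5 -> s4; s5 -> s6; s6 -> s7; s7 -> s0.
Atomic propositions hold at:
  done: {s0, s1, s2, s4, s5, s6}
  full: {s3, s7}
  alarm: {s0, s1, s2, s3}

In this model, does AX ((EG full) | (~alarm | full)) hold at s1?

EG full: greatest fixpoint, start Z0 = {s3, s7}, keep only states in Sat with some successor in Z. Z1 = {s3}; fixed.
Sat(EG full) = {s3}
Sat(~alarm) = {s4, s5, s6, s7}
Sat(~alarm | full) = {s3, s4, s5, s6, s7}
Sat((EG full) | (~alarm | full)) = {s3, s4, s5, s6, s7}
Sat(AX ((EG full) | (~alarm | full))) = {s : every successor in {s3, s4, s5, s6, s7}} = {s3, s4, s6}
s1 ∉ Sat(AX ((EG full) | (~alarm | full))) = {s3, s4, s6}, so the formula does not hold at s1.

No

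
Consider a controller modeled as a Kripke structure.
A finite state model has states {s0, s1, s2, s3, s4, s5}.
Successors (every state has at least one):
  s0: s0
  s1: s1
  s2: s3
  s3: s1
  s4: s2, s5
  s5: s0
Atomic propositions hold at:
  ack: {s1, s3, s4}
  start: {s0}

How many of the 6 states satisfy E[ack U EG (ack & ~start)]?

Sat(~start) = {s1, s2, s3, s4, s5}
Sat(ack & ~start) = {s1, s3, s4}
EG (ack & ~start): greatest fixpoint, start Z0 = {s1, s3, s4}, keep only states in Sat with some successor in Z. Z1 = {s1, s3}; fixed.
Sat(EG (ack & ~start)) = {s1, s3}
E[ack U EG (ack & ~start)]: least fixpoint, start Z0 = Sat(EG (ack & ~start)) = {s1, s3}, add states in Sat(ack) with some successor in Z. Already a fixed point.
Sat(E[ack U EG (ack & ~start)]) = {s1, s3}
|Sat(E[ack U EG (ack & ~start)])| = |{s1, s3}| = 2.

2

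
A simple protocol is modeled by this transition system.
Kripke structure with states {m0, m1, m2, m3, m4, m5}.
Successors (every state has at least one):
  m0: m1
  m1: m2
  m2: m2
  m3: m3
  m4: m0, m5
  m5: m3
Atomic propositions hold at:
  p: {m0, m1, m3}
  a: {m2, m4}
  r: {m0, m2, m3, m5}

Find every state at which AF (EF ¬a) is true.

{m0, m1, m3, m4, m5}

Sat(¬a) = {m0, m1, m3, m5}
EF ¬a: least fixpoint, start Z0 = {m0, m1, m3, m5}, add states with some successor in Z. Z1 = {m0, m1, m3, m4, m5}; fixed.
Sat(EF ¬a) = {m0, m1, m3, m4, m5}
AF (EF ¬a): least fixpoint, start Z0 = {m0, m1, m3, m4, m5}, add states with every successor in Z. Already a fixed point.
Sat(AF (EF ¬a)) = {m0, m1, m3, m4, m5}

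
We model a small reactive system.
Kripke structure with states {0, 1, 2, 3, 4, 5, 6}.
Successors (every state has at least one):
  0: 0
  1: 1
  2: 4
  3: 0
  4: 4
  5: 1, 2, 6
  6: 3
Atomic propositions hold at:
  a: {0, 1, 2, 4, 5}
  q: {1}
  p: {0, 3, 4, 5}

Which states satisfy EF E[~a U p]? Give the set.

{0, 2, 3, 4, 5, 6}

Sat(~a) = {3, 6}
E[~a U p]: least fixpoint, start Z0 = Sat(p) = {0, 3, 4, 5}, add states in Sat(~a) with some successor in Z. Z1 = {0, 3, 4, 5, 6}; fixed.
Sat(E[~a U p]) = {0, 3, 4, 5, 6}
EF E[~a U p]: least fixpoint, start Z0 = {0, 3, 4, 5, 6}, add states with some successor in Z. Z1 = {0, 2, 3, 4, 5, 6}; fixed.
Sat(EF E[~a U p]) = {0, 2, 3, 4, 5, 6}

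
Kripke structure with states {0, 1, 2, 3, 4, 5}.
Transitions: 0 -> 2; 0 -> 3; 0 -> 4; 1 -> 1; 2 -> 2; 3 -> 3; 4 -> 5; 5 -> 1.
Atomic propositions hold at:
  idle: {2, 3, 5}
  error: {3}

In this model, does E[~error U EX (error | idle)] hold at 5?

No

Sat(~error) = {0, 1, 2, 4, 5}
Sat(error | idle) = {2, 3, 5}
Sat(EX (error | idle)) = {s : some successor in {2, 3, 5}} = {0, 2, 3, 4}
E[~error U EX (error | idle)]: least fixpoint, start Z0 = Sat(EX (error | idle)) = {0, 2, 3, 4}, add states in Sat(~error) with some successor in Z. Already a fixed point.
Sat(E[~error U EX (error | idle)]) = {0, 2, 3, 4}
5 ∉ Sat(E[~error U EX (error | idle)]) = {0, 2, 3, 4}, so the formula does not hold at 5.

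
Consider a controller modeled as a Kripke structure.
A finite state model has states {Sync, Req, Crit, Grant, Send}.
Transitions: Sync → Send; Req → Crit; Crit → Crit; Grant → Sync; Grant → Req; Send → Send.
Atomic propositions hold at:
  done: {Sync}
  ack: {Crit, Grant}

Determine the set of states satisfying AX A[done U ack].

{Req, Crit}

A[done U ack]: least fixpoint, start Z0 = Sat(ack) = {Crit, Grant}, add states in Sat(done) with every successor in Z. Already a fixed point.
Sat(A[done U ack]) = {Crit, Grant}
Sat(AX A[done U ack]) = {s : every successor in {Crit, Grant}} = {Req, Crit}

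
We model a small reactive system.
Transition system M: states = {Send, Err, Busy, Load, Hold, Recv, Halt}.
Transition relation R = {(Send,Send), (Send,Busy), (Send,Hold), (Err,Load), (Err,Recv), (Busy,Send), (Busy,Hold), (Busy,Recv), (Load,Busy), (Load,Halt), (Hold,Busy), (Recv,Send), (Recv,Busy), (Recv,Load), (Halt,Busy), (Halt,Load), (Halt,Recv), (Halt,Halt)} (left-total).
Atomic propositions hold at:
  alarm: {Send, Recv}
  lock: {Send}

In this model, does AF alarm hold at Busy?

No

AF alarm: least fixpoint, start Z0 = {Send, Recv}, add states with every successor in Z. Already a fixed point.
Sat(AF alarm) = {Send, Recv}
Busy ∉ Sat(AF alarm) = {Send, Recv}, so the formula does not hold at Busy.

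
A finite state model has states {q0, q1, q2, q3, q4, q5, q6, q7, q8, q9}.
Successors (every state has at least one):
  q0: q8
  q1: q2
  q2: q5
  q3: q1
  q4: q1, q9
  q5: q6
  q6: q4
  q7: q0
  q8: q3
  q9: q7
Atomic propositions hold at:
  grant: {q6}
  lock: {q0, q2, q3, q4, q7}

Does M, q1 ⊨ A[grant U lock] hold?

No

A[grant U lock]: least fixpoint, start Z0 = Sat(lock) = {q0, q2, q3, q4, q7}, add states in Sat(grant) with every successor in Z. Z1 = {q0, q2, q3, q4, q6, q7}; fixed.
Sat(A[grant U lock]) = {q0, q2, q3, q4, q6, q7}
q1 ∉ Sat(A[grant U lock]) = {q0, q2, q3, q4, q6, q7}, so the formula does not hold at q1.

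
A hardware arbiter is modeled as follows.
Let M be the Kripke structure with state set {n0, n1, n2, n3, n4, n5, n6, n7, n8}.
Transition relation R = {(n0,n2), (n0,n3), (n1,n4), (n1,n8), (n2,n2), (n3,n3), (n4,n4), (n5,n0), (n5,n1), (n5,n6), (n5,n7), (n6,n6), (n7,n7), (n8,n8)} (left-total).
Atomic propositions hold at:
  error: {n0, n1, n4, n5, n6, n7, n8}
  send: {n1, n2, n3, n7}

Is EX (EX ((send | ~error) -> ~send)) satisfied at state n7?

Sat(~error) = {n2, n3}
Sat(send | ~error) = {n1, n2, n3, n7}
Sat(~send) = {n0, n4, n5, n6, n8}
Sat((send | ~error) -> ~send) = {n0, n4, n5, n6, n8}
Sat(EX ((send | ~error) -> ~send)) = {s : some successor in {n0, n4, n5, n6, n8}} = {n1, n4, n5, n6, n8}
Sat(EX (EX ((send | ~error) -> ~send))) = {s : some successor in {n1, n4, n5, n6, n8}} = {n1, n4, n5, n6, n8}
n7 ∉ Sat(EX (EX ((send | ~error) -> ~send))) = {n1, n4, n5, n6, n8}, so the formula does not hold at n7.

No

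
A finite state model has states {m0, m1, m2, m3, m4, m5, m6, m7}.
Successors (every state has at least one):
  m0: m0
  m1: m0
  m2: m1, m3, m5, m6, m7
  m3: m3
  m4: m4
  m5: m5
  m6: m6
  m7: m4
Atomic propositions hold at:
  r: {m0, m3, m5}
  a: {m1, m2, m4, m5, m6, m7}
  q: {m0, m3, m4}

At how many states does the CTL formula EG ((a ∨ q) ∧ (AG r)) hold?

Sat(a ∨ q) = {m0, m1, m2, m3, m4, m5, m6, m7}
AG r: greatest fixpoint, start Z0 = {m0, m3, m5}, keep only states in Sat with every successor in Z. Already a fixed point.
Sat(AG r) = {m0, m3, m5}
Sat((a ∨ q) ∧ (AG r)) = {m0, m3, m5}
EG ((a ∨ q) ∧ (AG r)): greatest fixpoint, start Z0 = {m0, m3, m5}, keep only states in Sat with some successor in Z. Already a fixed point.
Sat(EG ((a ∨ q) ∧ (AG r))) = {m0, m3, m5}
|Sat(EG ((a ∨ q) ∧ (AG r)))| = |{m0, m3, m5}| = 3.

3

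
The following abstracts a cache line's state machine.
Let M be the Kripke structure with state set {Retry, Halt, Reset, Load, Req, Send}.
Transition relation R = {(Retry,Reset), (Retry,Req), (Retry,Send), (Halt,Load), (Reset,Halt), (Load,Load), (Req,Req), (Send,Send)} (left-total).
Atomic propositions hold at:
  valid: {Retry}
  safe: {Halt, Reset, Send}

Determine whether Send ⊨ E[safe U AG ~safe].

No

Sat(~safe) = {Retry, Load, Req}
AG ~safe: greatest fixpoint, start Z0 = {Retry, Load, Req}, keep only states in Sat with every successor in Z. Z1 = {Load, Req}; fixed.
Sat(AG ~safe) = {Load, Req}
E[safe U AG ~safe]: least fixpoint, start Z0 = Sat(AG ~safe) = {Load, Req}, add states in Sat(safe) with some successor in Z. Z1 = {Halt, Load, Req}; Z2 = {Halt, Reset, Load, Req}; fixed.
Sat(E[safe U AG ~safe]) = {Halt, Reset, Load, Req}
Send ∉ Sat(E[safe U AG ~safe]) = {Halt, Reset, Load, Req}, so the formula does not hold at Send.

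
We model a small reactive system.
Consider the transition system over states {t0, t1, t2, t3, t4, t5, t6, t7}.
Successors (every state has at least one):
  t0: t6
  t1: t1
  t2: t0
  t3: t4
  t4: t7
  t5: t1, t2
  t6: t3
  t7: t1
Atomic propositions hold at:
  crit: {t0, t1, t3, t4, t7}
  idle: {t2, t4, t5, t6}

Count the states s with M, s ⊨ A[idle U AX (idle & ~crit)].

2

Sat(~crit) = {t2, t5, t6}
Sat(idle & ~crit) = {t2, t5, t6}
Sat(AX (idle & ~crit)) = {s : every successor in {t2, t5, t6}} = {t0}
A[idle U AX (idle & ~crit)]: least fixpoint, start Z0 = Sat(AX (idle & ~crit)) = {t0}, add states in Sat(idle) with every successor in Z. Z1 = {t0, t2}; fixed.
Sat(A[idle U AX (idle & ~crit)]) = {t0, t2}
|Sat(A[idle U AX (idle & ~crit)])| = |{t0, t2}| = 2.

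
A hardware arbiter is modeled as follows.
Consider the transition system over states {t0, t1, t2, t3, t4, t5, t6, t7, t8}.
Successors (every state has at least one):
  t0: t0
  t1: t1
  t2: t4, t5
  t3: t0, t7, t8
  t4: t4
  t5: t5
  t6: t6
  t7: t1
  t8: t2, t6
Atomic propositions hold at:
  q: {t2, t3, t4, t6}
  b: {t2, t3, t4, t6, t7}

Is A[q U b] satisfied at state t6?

A[q U b]: least fixpoint, start Z0 = Sat(b) = {t2, t3, t4, t6, t7}, add states in Sat(q) with every successor in Z. Already a fixed point.
Sat(A[q U b]) = {t2, t3, t4, t6, t7}
t6 ∈ Sat(A[q U b]) = {t2, t3, t4, t6, t7}, so the formula holds at t6.

Yes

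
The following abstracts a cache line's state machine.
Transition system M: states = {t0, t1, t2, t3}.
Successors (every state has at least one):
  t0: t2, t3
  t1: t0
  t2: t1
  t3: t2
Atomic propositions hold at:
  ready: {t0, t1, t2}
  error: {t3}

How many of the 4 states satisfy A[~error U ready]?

Sat(~error) = {t0, t1, t2}
A[~error U ready]: least fixpoint, start Z0 = Sat(ready) = {t0, t1, t2}, add states in Sat(~error) with every successor in Z. Already a fixed point.
Sat(A[~error U ready]) = {t0, t1, t2}
|Sat(A[~error U ready])| = |{t0, t1, t2}| = 3.

3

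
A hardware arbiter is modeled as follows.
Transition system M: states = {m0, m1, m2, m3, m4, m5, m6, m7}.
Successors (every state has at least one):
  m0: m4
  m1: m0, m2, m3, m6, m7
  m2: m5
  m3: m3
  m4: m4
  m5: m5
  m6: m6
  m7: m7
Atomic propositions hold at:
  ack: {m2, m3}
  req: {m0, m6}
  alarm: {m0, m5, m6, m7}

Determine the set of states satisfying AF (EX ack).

Sat(EX ack) = {s : some successor in {m2, m3}} = {m1, m3}
AF (EX ack): least fixpoint, start Z0 = {m1, m3}, add states with every successor in Z. Already a fixed point.
Sat(AF (EX ack)) = {m1, m3}

{m1, m3}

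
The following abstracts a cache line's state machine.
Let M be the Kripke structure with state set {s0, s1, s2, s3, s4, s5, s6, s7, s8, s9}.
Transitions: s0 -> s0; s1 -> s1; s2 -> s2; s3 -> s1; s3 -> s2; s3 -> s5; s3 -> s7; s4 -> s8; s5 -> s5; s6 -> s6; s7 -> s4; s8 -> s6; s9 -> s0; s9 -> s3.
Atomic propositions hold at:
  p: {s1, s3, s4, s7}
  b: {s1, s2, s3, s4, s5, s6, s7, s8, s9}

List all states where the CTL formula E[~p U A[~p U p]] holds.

Sat(~p) = {s0, s2, s5, s6, s8, s9}
A[~p U p]: least fixpoint, start Z0 = Sat(p) = {s1, s3, s4, s7}, add states in Sat(~p) with every successor in Z. Already a fixed point.
Sat(A[~p U p]) = {s1, s3, s4, s7}
E[~p U A[~p U p]]: least fixpoint, start Z0 = Sat(A[~p U p]) = {s1, s3, s4, s7}, add states in Sat(~p) with some successor in Z. Z1 = {s1, s3, s4, s7, s9}; fixed.
Sat(E[~p U A[~p U p]]) = {s1, s3, s4, s7, s9}

{s1, s3, s4, s7, s9}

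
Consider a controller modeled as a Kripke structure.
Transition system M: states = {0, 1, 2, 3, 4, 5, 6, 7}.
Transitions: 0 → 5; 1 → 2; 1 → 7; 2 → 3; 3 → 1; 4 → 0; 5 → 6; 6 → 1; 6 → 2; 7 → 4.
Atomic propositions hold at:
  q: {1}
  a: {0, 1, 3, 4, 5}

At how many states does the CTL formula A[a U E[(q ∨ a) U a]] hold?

5

Sat(q ∨ a) = {0, 1, 3, 4, 5}
E[(q ∨ a) U a]: least fixpoint, start Z0 = Sat(a) = {0, 1, 3, 4, 5}, add states in Sat(q ∨ a) with some successor in Z. Already a fixed point.
Sat(E[(q ∨ a) U a]) = {0, 1, 3, 4, 5}
A[a U E[(q ∨ a) U a]]: least fixpoint, start Z0 = Sat(E[(q ∨ a) U a]) = {0, 1, 3, 4, 5}, add states in Sat(a) with every successor in Z. Already a fixed point.
Sat(A[a U E[(q ∨ a) U a]]) = {0, 1, 3, 4, 5}
|Sat(A[a U E[(q ∨ a) U a]])| = |{0, 1, 3, 4, 5}| = 5.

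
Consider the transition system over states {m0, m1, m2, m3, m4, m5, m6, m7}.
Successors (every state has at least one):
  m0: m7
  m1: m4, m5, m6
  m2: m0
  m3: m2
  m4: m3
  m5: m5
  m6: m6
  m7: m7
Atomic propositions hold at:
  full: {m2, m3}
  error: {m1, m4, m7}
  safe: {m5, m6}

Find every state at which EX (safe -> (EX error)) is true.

{m0, m1, m2, m3, m4, m7}

Sat(EX error) = {s : some successor in {m1, m4, m7}} = {m0, m1, m7}
Sat(safe -> (EX error)) = {m0, m1, m2, m3, m4, m7}
Sat(EX (safe -> (EX error))) = {s : some successor in {m0, m1, m2, m3, m4, m7}} = {m0, m1, m2, m3, m4, m7}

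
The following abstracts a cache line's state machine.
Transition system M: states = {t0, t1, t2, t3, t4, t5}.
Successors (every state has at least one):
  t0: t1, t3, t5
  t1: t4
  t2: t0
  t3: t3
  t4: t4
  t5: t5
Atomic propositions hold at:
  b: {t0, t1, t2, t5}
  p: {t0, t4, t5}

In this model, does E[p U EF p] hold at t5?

Yes

EF p: least fixpoint, start Z0 = {t0, t4, t5}, add states with some successor in Z. Z1 = {t0, t1, t2, t4, t5}; fixed.
Sat(EF p) = {t0, t1, t2, t4, t5}
E[p U EF p]: least fixpoint, start Z0 = Sat(EF p) = {t0, t1, t2, t4, t5}, add states in Sat(p) with some successor in Z. Already a fixed point.
Sat(E[p U EF p]) = {t0, t1, t2, t4, t5}
t5 ∈ Sat(E[p U EF p]) = {t0, t1, t2, t4, t5}, so the formula holds at t5.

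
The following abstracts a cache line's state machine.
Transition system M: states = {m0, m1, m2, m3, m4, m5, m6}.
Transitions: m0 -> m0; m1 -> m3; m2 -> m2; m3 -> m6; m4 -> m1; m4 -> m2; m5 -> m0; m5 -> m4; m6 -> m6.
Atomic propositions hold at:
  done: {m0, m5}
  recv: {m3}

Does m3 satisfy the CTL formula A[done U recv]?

Yes

A[done U recv]: least fixpoint, start Z0 = Sat(recv) = {m3}, add states in Sat(done) with every successor in Z. Already a fixed point.
Sat(A[done U recv]) = {m3}
m3 ∈ Sat(A[done U recv]) = {m3}, so the formula holds at m3.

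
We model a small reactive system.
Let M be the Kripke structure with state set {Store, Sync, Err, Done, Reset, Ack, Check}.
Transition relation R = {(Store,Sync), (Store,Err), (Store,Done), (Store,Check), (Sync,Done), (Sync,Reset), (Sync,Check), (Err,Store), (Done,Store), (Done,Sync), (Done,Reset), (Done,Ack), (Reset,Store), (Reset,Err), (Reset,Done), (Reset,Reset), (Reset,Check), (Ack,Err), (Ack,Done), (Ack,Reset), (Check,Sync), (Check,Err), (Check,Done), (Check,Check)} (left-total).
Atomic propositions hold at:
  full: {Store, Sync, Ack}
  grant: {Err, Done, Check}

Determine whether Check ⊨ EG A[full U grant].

A[full U grant]: least fixpoint, start Z0 = Sat(grant) = {Err, Done, Check}, add states in Sat(full) with every successor in Z. Already a fixed point.
Sat(A[full U grant]) = {Err, Done, Check}
EG A[full U grant]: greatest fixpoint, start Z0 = {Err, Done, Check}, keep only states in Sat with some successor in Z. Z1 = {Check}; fixed.
Sat(EG A[full U grant]) = {Check}
Check ∈ Sat(EG A[full U grant]) = {Check}, so the formula holds at Check.

Yes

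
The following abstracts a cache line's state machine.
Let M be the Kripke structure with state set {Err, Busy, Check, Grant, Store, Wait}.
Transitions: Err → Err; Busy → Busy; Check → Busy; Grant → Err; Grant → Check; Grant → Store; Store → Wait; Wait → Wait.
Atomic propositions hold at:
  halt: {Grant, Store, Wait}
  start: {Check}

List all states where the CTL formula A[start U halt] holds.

A[start U halt]: least fixpoint, start Z0 = Sat(halt) = {Grant, Store, Wait}, add states in Sat(start) with every successor in Z. Already a fixed point.
Sat(A[start U halt]) = {Grant, Store, Wait}

{Grant, Store, Wait}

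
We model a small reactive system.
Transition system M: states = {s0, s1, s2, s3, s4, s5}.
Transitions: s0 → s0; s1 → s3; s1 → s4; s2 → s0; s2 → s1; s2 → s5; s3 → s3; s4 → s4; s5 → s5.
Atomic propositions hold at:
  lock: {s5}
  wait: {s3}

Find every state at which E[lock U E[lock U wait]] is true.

E[lock U wait]: least fixpoint, start Z0 = Sat(wait) = {s3}, add states in Sat(lock) with some successor in Z. Already a fixed point.
Sat(E[lock U wait]) = {s3}
E[lock U E[lock U wait]]: least fixpoint, start Z0 = Sat(E[lock U wait]) = {s3}, add states in Sat(lock) with some successor in Z. Already a fixed point.
Sat(E[lock U E[lock U wait]]) = {s3}

{s3}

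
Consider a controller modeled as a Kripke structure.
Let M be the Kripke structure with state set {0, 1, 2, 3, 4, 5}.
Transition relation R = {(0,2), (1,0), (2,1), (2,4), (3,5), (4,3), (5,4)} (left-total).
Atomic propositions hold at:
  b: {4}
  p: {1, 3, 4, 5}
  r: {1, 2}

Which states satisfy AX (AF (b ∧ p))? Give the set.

{3, 4, 5}

Sat(b ∧ p) = {4}
AF (b ∧ p): least fixpoint, start Z0 = {4}, add states with every successor in Z. Z1 = {4, 5}; Z2 = {3, 4, 5}; fixed.
Sat(AF (b ∧ p)) = {3, 4, 5}
Sat(AX (AF (b ∧ p))) = {s : every successor in {3, 4, 5}} = {3, 4, 5}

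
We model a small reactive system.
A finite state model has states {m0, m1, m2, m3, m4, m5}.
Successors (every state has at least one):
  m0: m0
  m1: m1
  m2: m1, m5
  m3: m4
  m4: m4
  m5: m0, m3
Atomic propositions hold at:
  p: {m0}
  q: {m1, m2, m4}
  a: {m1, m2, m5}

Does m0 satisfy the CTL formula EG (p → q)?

Sat(p → q) = {m1, m2, m3, m4, m5}
EG (p → q): greatest fixpoint, start Z0 = {m1, m2, m3, m4, m5}, keep only states in Sat with some successor in Z. Already a fixed point.
Sat(EG (p → q)) = {m1, m2, m3, m4, m5}
m0 ∉ Sat(EG (p → q)) = {m1, m2, m3, m4, m5}, so the formula does not hold at m0.

No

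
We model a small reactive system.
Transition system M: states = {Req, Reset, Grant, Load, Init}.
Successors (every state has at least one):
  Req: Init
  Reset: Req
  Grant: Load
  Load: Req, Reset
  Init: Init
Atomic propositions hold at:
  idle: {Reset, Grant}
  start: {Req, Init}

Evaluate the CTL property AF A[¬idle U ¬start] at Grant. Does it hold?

Yes

Sat(¬idle) = {Req, Load, Init}
Sat(¬start) = {Reset, Grant, Load}
A[¬idle U ¬start]: least fixpoint, start Z0 = Sat(¬start) = {Reset, Grant, Load}, add states in Sat(¬idle) with every successor in Z. Already a fixed point.
Sat(A[¬idle U ¬start]) = {Reset, Grant, Load}
AF A[¬idle U ¬start]: least fixpoint, start Z0 = {Reset, Grant, Load}, add states with every successor in Z. Already a fixed point.
Sat(AF A[¬idle U ¬start]) = {Reset, Grant, Load}
Grant ∈ Sat(AF A[¬idle U ¬start]) = {Reset, Grant, Load}, so the formula holds at Grant.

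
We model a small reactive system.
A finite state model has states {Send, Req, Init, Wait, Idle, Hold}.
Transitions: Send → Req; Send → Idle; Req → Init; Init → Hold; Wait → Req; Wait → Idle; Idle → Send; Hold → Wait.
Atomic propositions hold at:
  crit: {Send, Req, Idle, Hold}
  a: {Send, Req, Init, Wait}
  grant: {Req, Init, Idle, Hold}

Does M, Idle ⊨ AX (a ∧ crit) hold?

Yes

Sat(a ∧ crit) = {Send, Req}
Sat(AX (a ∧ crit)) = {s : every successor in {Send, Req}} = {Idle}
Idle ∈ Sat(AX (a ∧ crit)) = {Idle}, so the formula holds at Idle.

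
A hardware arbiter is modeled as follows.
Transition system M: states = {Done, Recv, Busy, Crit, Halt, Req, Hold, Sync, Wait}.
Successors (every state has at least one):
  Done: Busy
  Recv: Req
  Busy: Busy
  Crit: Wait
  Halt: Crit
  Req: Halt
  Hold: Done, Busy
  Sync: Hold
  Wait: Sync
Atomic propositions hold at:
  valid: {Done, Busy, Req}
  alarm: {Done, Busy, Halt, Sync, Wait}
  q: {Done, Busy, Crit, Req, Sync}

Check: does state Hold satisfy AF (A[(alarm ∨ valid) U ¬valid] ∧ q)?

Sat(alarm ∨ valid) = {Done, Busy, Halt, Req, Sync, Wait}
Sat(¬valid) = {Recv, Crit, Halt, Hold, Sync, Wait}
A[(alarm ∨ valid) U ¬valid]: least fixpoint, start Z0 = Sat(¬valid) = {Recv, Crit, Halt, Hold, Sync, Wait}, add states in Sat(alarm ∨ valid) with every successor in Z. Z1 = {Recv, Crit, Halt, Req, Hold, Sync, Wait}; fixed.
Sat(A[(alarm ∨ valid) U ¬valid]) = {Recv, Crit, Halt, Req, Hold, Sync, Wait}
Sat(A[(alarm ∨ valid) U ¬valid] ∧ q) = {Crit, Req, Sync}
AF (A[(alarm ∨ valid) U ¬valid] ∧ q): least fixpoint, start Z0 = {Crit, Req, Sync}, add states with every successor in Z. Z1 = {Recv, Crit, Halt, Req, Sync, Wait}; fixed.
Sat(AF (A[(alarm ∨ valid) U ¬valid] ∧ q)) = {Recv, Crit, Halt, Req, Sync, Wait}
Hold ∉ Sat(AF (A[(alarm ∨ valid) U ¬valid] ∧ q)) = {Recv, Crit, Halt, Req, Sync, Wait}, so the formula does not hold at Hold.

No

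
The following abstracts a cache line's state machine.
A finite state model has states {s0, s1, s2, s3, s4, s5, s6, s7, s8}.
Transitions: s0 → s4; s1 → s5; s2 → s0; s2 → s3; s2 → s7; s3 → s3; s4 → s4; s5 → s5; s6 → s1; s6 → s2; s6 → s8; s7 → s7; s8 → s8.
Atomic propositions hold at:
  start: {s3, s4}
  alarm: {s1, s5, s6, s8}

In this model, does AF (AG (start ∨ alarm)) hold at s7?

No

Sat(start ∨ alarm) = {s1, s3, s4, s5, s6, s8}
AG (start ∨ alarm): greatest fixpoint, start Z0 = {s1, s3, s4, s5, s6, s8}, keep only states in Sat with every successor in Z. Z1 = {s1, s3, s4, s5, s8}; fixed.
Sat(AG (start ∨ alarm)) = {s1, s3, s4, s5, s8}
AF (AG (start ∨ alarm)): least fixpoint, start Z0 = {s1, s3, s4, s5, s8}, add states with every successor in Z. Z1 = {s0, s1, s3, s4, s5, s8}; fixed.
Sat(AF (AG (start ∨ alarm))) = {s0, s1, s3, s4, s5, s8}
s7 ∉ Sat(AF (AG (start ∨ alarm))) = {s0, s1, s3, s4, s5, s8}, so the formula does not hold at s7.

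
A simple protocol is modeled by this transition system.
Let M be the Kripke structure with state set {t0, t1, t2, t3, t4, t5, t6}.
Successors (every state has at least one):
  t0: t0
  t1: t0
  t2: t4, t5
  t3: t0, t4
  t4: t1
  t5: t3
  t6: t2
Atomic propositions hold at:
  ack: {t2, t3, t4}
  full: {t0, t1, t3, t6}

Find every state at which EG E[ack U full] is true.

E[ack U full]: least fixpoint, start Z0 = Sat(full) = {t0, t1, t3, t6}, add states in Sat(ack) with some successor in Z. Z1 = {t0, t1, t3, t4, t6}; Z2 = {t0, t1, t2, t3, t4, t6}; fixed.
Sat(E[ack U full]) = {t0, t1, t2, t3, t4, t6}
EG E[ack U full]: greatest fixpoint, start Z0 = {t0, t1, t2, t3, t4, t6}, keep only states in Sat with some successor in Z. Already a fixed point.
Sat(EG E[ack U full]) = {t0, t1, t2, t3, t4, t6}

{t0, t1, t2, t3, t4, t6}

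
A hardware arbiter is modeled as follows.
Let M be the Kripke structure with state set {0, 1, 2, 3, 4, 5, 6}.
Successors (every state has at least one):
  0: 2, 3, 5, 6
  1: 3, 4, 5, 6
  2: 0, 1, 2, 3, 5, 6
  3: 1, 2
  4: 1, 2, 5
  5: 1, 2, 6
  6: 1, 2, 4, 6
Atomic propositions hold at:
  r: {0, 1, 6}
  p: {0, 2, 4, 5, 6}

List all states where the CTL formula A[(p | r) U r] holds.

{0, 1, 6}

Sat(p | r) = {0, 1, 2, 4, 5, 6}
A[(p | r) U r]: least fixpoint, start Z0 = Sat(r) = {0, 1, 6}, add states in Sat(p | r) with every successor in Z. Already a fixed point.
Sat(A[(p | r) U r]) = {0, 1, 6}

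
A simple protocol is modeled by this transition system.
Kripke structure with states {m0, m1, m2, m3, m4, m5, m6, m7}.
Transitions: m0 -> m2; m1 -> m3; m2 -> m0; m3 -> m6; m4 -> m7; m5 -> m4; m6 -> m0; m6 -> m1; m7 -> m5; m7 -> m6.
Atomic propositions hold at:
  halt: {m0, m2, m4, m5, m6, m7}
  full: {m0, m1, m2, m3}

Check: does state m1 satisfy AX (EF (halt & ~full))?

Sat(~full) = {m4, m5, m6, m7}
Sat(halt & ~full) = {m4, m5, m6, m7}
EF (halt & ~full): least fixpoint, start Z0 = {m4, m5, m6, m7}, add states with some successor in Z. Z1 = {m3, m4, m5, m6, m7}; Z2 = {m1, m3, m4, m5, m6, m7}; fixed.
Sat(EF (halt & ~full)) = {m1, m3, m4, m5, m6, m7}
Sat(AX (EF (halt & ~full))) = {s : every successor in {m1, m3, m4, m5, m6, m7}} = {m1, m3, m4, m5, m7}
m1 ∈ Sat(AX (EF (halt & ~full))) = {m1, m3, m4, m5, m7}, so the formula holds at m1.

Yes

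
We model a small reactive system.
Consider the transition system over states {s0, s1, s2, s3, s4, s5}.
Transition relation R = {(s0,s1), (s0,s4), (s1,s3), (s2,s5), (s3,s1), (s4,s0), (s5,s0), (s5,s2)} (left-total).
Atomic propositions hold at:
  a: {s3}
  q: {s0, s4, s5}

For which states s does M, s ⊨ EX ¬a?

Sat(¬a) = {s0, s1, s2, s4, s5}
Sat(EX ¬a) = {s : some successor in {s0, s1, s2, s4, s5}} = {s0, s2, s3, s4, s5}

{s0, s2, s3, s4, s5}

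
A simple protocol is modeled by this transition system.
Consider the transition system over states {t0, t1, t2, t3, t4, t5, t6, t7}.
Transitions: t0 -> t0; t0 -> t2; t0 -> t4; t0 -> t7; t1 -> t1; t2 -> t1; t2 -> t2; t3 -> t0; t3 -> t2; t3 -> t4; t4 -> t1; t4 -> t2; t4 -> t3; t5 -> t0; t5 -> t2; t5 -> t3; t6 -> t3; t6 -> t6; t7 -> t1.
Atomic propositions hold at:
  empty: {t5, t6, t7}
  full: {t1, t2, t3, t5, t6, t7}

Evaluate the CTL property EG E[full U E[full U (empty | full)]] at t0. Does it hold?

Sat(empty | full) = {t1, t2, t3, t5, t6, t7}
E[full U (empty | full)]: least fixpoint, start Z0 = Sat((empty | full)) = {t1, t2, t3, t5, t6, t7}, add states in Sat(full) with some successor in Z. Already a fixed point.
Sat(E[full U (empty | full)]) = {t1, t2, t3, t5, t6, t7}
E[full U E[full U (empty | full)]]: least fixpoint, start Z0 = Sat(E[full U (empty | full)]) = {t1, t2, t3, t5, t6, t7}, add states in Sat(full) with some successor in Z. Already a fixed point.
Sat(E[full U E[full U (empty | full)]]) = {t1, t2, t3, t5, t6, t7}
EG E[full U E[full U (empty | full)]]: greatest fixpoint, start Z0 = {t1, t2, t3, t5, t6, t7}, keep only states in Sat with some successor in Z. Already a fixed point.
Sat(EG E[full U E[full U (empty | full)]]) = {t1, t2, t3, t5, t6, t7}
t0 ∉ Sat(EG E[full U E[full U (empty | full)]]) = {t1, t2, t3, t5, t6, t7}, so the formula does not hold at t0.

No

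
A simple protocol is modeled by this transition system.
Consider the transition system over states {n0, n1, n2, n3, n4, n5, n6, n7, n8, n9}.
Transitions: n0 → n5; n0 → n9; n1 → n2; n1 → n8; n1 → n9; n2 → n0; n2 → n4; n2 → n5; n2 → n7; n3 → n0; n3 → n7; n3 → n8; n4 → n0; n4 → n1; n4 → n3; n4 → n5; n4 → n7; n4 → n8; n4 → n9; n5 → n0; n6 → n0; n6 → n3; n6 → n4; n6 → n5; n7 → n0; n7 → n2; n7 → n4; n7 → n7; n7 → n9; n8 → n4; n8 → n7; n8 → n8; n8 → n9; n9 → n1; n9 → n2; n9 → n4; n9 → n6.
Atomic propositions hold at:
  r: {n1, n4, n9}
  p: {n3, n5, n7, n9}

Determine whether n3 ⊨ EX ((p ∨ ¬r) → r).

Sat(¬r) = {n0, n2, n3, n5, n6, n7, n8}
Sat(p ∨ ¬r) = {n0, n2, n3, n5, n6, n7, n8, n9}
Sat((p ∨ ¬r) → r) = {n1, n4, n9}
Sat(EX ((p ∨ ¬r) → r)) = {s : some successor in {n1, n4, n9}} = {n0, n1, n2, n4, n6, n7, n8, n9}
n3 ∉ Sat(EX ((p ∨ ¬r) → r)) = {n0, n1, n2, n4, n6, n7, n8, n9}, so the formula does not hold at n3.

No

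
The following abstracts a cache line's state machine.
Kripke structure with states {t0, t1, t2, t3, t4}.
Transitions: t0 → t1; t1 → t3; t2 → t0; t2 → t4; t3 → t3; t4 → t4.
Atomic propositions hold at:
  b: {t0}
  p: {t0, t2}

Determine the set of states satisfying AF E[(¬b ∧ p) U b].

{t0, t2}

Sat(¬b) = {t1, t2, t3, t4}
Sat(¬b ∧ p) = {t2}
E[(¬b ∧ p) U b]: least fixpoint, start Z0 = Sat(b) = {t0}, add states in Sat(¬b ∧ p) with some successor in Z. Z1 = {t0, t2}; fixed.
Sat(E[(¬b ∧ p) U b]) = {t0, t2}
AF E[(¬b ∧ p) U b]: least fixpoint, start Z0 = {t0, t2}, add states with every successor in Z. Already a fixed point.
Sat(AF E[(¬b ∧ p) U b]) = {t0, t2}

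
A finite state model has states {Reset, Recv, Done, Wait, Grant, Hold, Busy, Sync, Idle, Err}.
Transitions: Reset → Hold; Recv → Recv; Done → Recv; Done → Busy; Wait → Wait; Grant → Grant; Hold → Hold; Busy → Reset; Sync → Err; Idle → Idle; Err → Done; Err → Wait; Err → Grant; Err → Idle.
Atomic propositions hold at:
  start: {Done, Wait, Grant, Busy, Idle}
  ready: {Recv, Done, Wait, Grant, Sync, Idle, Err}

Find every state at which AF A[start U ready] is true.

A[start U ready]: least fixpoint, start Z0 = Sat(ready) = {Recv, Done, Wait, Grant, Sync, Idle, Err}, add states in Sat(start) with every successor in Z. Already a fixed point.
Sat(A[start U ready]) = {Recv, Done, Wait, Grant, Sync, Idle, Err}
AF A[start U ready]: least fixpoint, start Z0 = {Recv, Done, Wait, Grant, Sync, Idle, Err}, add states with every successor in Z. Already a fixed point.
Sat(AF A[start U ready]) = {Recv, Done, Wait, Grant, Sync, Idle, Err}

{Recv, Done, Wait, Grant, Sync, Idle, Err}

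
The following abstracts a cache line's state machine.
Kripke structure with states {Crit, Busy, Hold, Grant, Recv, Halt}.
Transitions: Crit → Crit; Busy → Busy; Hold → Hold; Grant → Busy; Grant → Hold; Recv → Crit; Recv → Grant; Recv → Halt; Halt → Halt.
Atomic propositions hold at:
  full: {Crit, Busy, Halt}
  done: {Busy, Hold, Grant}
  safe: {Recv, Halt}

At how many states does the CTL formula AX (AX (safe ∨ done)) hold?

4

Sat(safe ∨ done) = {Busy, Hold, Grant, Recv, Halt}
Sat(AX (safe ∨ done)) = {s : every successor in {Busy, Hold, Grant, Recv, Halt}} = {Busy, Hold, Grant, Halt}
Sat(AX (AX (safe ∨ done))) = {s : every successor in {Busy, Hold, Grant, Halt}} = {Busy, Hold, Grant, Halt}
|Sat(AX (AX (safe ∨ done)))| = |{Busy, Hold, Grant, Halt}| = 4.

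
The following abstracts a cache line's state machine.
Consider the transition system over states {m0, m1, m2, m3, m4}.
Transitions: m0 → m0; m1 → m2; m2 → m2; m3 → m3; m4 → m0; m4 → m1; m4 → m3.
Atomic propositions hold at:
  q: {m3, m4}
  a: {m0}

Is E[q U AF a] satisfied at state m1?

No

AF a: least fixpoint, start Z0 = {m0}, add states with every successor in Z. Already a fixed point.
Sat(AF a) = {m0}
E[q U AF a]: least fixpoint, start Z0 = Sat(AF a) = {m0}, add states in Sat(q) with some successor in Z. Z1 = {m0, m4}; fixed.
Sat(E[q U AF a]) = {m0, m4}
m1 ∉ Sat(E[q U AF a]) = {m0, m4}, so the formula does not hold at m1.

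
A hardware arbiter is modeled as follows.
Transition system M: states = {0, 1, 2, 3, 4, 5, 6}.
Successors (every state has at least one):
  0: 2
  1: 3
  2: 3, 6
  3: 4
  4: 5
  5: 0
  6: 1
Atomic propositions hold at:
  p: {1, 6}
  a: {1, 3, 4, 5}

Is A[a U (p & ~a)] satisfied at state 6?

Yes

Sat(~a) = {0, 2, 6}
Sat(p & ~a) = {6}
A[a U (p & ~a)]: least fixpoint, start Z0 = Sat((p & ~a)) = {6}, add states in Sat(a) with every successor in Z. Already a fixed point.
Sat(A[a U (p & ~a)]) = {6}
6 ∈ Sat(A[a U (p & ~a)]) = {6}, so the formula holds at 6.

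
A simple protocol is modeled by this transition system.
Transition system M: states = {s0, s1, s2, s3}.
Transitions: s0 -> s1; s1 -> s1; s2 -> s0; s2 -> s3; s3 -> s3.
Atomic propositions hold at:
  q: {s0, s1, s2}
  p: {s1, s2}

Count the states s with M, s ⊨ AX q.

2

Sat(AX q) = {s : every successor in {s0, s1, s2}} = {s0, s1}
|Sat(AX q)| = |{s0, s1}| = 2.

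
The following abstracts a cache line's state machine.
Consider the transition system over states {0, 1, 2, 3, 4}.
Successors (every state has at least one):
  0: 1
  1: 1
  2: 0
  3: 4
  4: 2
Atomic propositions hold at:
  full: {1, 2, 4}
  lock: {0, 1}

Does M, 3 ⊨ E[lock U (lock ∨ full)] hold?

No

Sat(lock ∨ full) = {0, 1, 2, 4}
E[lock U (lock ∨ full)]: least fixpoint, start Z0 = Sat((lock ∨ full)) = {0, 1, 2, 4}, add states in Sat(lock) with some successor in Z. Already a fixed point.
Sat(E[lock U (lock ∨ full)]) = {0, 1, 2, 4}
3 ∉ Sat(E[lock U (lock ∨ full)]) = {0, 1, 2, 4}, so the formula does not hold at 3.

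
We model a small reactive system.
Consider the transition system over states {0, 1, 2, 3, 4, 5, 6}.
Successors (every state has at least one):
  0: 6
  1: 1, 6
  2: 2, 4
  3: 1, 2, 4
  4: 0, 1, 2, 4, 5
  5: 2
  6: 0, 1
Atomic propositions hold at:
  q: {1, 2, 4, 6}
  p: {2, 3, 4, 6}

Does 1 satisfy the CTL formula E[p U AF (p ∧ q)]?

No

Sat(p ∧ q) = {2, 4, 6}
AF (p ∧ q): least fixpoint, start Z0 = {2, 4, 6}, add states with every successor in Z. Z1 = {0, 2, 4, 5, 6}; fixed.
Sat(AF (p ∧ q)) = {0, 2, 4, 5, 6}
E[p U AF (p ∧ q)]: least fixpoint, start Z0 = Sat(AF (p ∧ q)) = {0, 2, 4, 5, 6}, add states in Sat(p) with some successor in Z. Z1 = {0, 2, 3, 4, 5, 6}; fixed.
Sat(E[p U AF (p ∧ q)]) = {0, 2, 3, 4, 5, 6}
1 ∉ Sat(E[p U AF (p ∧ q)]) = {0, 2, 3, 4, 5, 6}, so the formula does not hold at 1.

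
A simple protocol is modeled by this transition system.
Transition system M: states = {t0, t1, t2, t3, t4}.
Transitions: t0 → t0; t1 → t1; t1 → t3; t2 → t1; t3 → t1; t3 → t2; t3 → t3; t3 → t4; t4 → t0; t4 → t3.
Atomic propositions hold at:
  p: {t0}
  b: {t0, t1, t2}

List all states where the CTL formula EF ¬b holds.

Sat(¬b) = {t3, t4}
EF ¬b: least fixpoint, start Z0 = {t3, t4}, add states with some successor in Z. Z1 = {t1, t3, t4}; Z2 = {t1, t2, t3, t4}; fixed.
Sat(EF ¬b) = {t1, t2, t3, t4}

{t1, t2, t3, t4}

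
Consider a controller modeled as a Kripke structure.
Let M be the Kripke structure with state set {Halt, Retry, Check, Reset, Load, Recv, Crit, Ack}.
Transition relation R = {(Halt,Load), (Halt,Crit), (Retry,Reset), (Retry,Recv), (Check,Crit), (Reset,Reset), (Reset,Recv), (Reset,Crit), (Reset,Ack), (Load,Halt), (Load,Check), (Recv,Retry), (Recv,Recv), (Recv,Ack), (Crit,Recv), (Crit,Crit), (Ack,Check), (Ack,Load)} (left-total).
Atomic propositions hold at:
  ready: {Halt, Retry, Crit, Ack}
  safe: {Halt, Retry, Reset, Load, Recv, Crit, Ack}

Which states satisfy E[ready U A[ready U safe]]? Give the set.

{Halt, Retry, Reset, Load, Recv, Crit, Ack}

A[ready U safe]: least fixpoint, start Z0 = Sat(safe) = {Halt, Retry, Reset, Load, Recv, Crit, Ack}, add states in Sat(ready) with every successor in Z. Already a fixed point.
Sat(A[ready U safe]) = {Halt, Retry, Reset, Load, Recv, Crit, Ack}
E[ready U A[ready U safe]]: least fixpoint, start Z0 = Sat(A[ready U safe]) = {Halt, Retry, Reset, Load, Recv, Crit, Ack}, add states in Sat(ready) with some successor in Z. Already a fixed point.
Sat(E[ready U A[ready U safe]]) = {Halt, Retry, Reset, Load, Recv, Crit, Ack}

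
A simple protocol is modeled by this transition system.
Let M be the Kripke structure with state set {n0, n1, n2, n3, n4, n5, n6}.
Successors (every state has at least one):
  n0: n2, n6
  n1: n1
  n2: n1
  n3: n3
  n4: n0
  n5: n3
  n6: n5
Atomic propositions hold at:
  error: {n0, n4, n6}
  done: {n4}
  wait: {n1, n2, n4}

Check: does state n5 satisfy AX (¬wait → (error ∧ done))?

No

Sat(¬wait) = {n0, n3, n5, n6}
Sat(error ∧ done) = {n4}
Sat(¬wait → (error ∧ done)) = {n1, n2, n4}
Sat(AX (¬wait → (error ∧ done))) = {s : every successor in {n1, n2, n4}} = {n1, n2}
n5 ∉ Sat(AX (¬wait → (error ∧ done))) = {n1, n2}, so the formula does not hold at n5.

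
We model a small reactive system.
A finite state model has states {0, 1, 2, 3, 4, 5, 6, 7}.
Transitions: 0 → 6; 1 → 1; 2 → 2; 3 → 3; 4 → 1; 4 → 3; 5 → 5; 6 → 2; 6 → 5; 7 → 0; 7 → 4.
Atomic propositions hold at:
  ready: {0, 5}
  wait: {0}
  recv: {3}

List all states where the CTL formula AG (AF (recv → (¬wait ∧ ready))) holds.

{0, 1, 2, 5, 6}

Sat(¬wait) = {1, 2, 3, 4, 5, 6, 7}
Sat(¬wait ∧ ready) = {5}
Sat(recv → (¬wait ∧ ready)) = {0, 1, 2, 4, 5, 6, 7}
AF (recv → (¬wait ∧ ready)): least fixpoint, start Z0 = {0, 1, 2, 4, 5, 6, 7}, add states with every successor in Z. Already a fixed point.
Sat(AF (recv → (¬wait ∧ ready))) = {0, 1, 2, 4, 5, 6, 7}
AG (AF (recv → (¬wait ∧ ready))): greatest fixpoint, start Z0 = {0, 1, 2, 4, 5, 6, 7}, keep only states in Sat with every successor in Z. Z1 = {0, 1, 2, 5, 6, 7}; Z2 = {0, 1, 2, 5, 6}; fixed.
Sat(AG (AF (recv → (¬wait ∧ ready)))) = {0, 1, 2, 5, 6}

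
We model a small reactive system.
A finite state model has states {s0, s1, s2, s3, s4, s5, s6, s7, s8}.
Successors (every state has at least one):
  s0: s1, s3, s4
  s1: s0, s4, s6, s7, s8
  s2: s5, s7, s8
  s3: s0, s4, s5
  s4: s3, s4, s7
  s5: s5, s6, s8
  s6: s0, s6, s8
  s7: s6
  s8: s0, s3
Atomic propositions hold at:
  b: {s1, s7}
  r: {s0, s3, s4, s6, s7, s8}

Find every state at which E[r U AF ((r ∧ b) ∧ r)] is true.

{s0, s3, s4, s6, s7, s8}

Sat(r ∧ b) = {s7}
Sat((r ∧ b) ∧ r) = {s7}
AF ((r ∧ b) ∧ r): least fixpoint, start Z0 = {s7}, add states with every successor in Z. Already a fixed point.
Sat(AF ((r ∧ b) ∧ r)) = {s7}
E[r U AF ((r ∧ b) ∧ r)]: least fixpoint, start Z0 = Sat(AF ((r ∧ b) ∧ r)) = {s7}, add states in Sat(r) with some successor in Z. Z1 = {s4, s7}; Z2 = {s0, s3, s4, s7}; Z3 = {s0, s3, s4, s6, s7, s8}; fixed.
Sat(E[r U AF ((r ∧ b) ∧ r)]) = {s0, s3, s4, s6, s7, s8}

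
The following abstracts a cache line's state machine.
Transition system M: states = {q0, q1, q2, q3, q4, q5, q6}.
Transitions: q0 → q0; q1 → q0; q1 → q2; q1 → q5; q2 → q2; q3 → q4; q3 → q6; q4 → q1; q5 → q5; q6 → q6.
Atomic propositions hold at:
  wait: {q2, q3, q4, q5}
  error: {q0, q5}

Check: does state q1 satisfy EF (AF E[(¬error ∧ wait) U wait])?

Yes

Sat(¬error) = {q1, q2, q3, q4, q6}
Sat(¬error ∧ wait) = {q2, q3, q4}
E[(¬error ∧ wait) U wait]: least fixpoint, start Z0 = Sat(wait) = {q2, q3, q4, q5}, add states in Sat(¬error ∧ wait) with some successor in Z. Already a fixed point.
Sat(E[(¬error ∧ wait) U wait]) = {q2, q3, q4, q5}
AF E[(¬error ∧ wait) U wait]: least fixpoint, start Z0 = {q2, q3, q4, q5}, add states with every successor in Z. Already a fixed point.
Sat(AF E[(¬error ∧ wait) U wait]) = {q2, q3, q4, q5}
EF (AF E[(¬error ∧ wait) U wait]): least fixpoint, start Z0 = {q2, q3, q4, q5}, add states with some successor in Z. Z1 = {q1, q2, q3, q4, q5}; fixed.
Sat(EF (AF E[(¬error ∧ wait) U wait])) = {q1, q2, q3, q4, q5}
q1 ∈ Sat(EF (AF E[(¬error ∧ wait) U wait])) = {q1, q2, q3, q4, q5}, so the formula holds at q1.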